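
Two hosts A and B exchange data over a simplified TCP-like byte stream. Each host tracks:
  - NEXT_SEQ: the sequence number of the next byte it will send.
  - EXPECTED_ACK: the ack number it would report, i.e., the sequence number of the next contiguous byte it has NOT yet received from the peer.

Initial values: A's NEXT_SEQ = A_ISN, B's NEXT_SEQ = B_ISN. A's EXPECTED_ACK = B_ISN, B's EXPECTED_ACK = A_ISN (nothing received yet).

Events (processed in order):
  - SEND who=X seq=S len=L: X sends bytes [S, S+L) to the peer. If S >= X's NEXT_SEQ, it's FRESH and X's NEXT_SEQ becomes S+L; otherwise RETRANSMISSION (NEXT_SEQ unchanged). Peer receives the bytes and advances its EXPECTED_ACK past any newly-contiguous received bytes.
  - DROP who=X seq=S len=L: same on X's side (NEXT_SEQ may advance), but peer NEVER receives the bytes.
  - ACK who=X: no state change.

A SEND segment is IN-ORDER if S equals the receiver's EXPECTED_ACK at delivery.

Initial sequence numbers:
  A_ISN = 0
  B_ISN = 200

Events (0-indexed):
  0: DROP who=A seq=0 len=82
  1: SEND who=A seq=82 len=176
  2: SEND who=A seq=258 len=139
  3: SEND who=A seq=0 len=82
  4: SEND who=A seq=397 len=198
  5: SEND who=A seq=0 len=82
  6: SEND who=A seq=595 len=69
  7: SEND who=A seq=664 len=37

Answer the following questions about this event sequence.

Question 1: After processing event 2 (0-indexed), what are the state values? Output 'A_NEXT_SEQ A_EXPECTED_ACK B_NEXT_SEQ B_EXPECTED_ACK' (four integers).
After event 0: A_seq=82 A_ack=200 B_seq=200 B_ack=0
After event 1: A_seq=258 A_ack=200 B_seq=200 B_ack=0
After event 2: A_seq=397 A_ack=200 B_seq=200 B_ack=0

397 200 200 0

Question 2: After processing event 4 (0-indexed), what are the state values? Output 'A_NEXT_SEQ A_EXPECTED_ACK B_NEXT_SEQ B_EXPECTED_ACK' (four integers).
After event 0: A_seq=82 A_ack=200 B_seq=200 B_ack=0
After event 1: A_seq=258 A_ack=200 B_seq=200 B_ack=0
After event 2: A_seq=397 A_ack=200 B_seq=200 B_ack=0
After event 3: A_seq=397 A_ack=200 B_seq=200 B_ack=397
After event 4: A_seq=595 A_ack=200 B_seq=200 B_ack=595

595 200 200 595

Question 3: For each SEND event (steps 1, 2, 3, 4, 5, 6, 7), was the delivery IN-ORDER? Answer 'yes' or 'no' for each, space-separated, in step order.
Step 1: SEND seq=82 -> out-of-order
Step 2: SEND seq=258 -> out-of-order
Step 3: SEND seq=0 -> in-order
Step 4: SEND seq=397 -> in-order
Step 5: SEND seq=0 -> out-of-order
Step 6: SEND seq=595 -> in-order
Step 7: SEND seq=664 -> in-order

Answer: no no yes yes no yes yes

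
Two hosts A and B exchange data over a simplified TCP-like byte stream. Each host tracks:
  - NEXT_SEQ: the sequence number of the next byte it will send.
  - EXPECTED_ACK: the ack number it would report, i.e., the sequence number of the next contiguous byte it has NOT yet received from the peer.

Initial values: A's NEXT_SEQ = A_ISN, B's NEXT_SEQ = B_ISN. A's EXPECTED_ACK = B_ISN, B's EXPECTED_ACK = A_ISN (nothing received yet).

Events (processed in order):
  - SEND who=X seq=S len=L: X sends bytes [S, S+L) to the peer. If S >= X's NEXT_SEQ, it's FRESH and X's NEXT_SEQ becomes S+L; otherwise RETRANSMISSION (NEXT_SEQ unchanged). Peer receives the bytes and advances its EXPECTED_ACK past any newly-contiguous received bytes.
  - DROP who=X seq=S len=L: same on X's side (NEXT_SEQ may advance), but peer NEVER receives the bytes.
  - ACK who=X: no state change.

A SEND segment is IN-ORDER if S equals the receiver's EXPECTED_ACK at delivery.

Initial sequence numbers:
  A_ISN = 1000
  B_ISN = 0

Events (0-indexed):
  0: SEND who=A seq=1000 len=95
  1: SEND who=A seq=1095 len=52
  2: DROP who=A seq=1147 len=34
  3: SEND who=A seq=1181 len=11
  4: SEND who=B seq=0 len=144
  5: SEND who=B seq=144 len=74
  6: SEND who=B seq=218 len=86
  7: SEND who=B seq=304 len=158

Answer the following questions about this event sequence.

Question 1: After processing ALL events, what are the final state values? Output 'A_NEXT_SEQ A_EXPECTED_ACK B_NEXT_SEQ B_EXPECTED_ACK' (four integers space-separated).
Answer: 1192 462 462 1147

Derivation:
After event 0: A_seq=1095 A_ack=0 B_seq=0 B_ack=1095
After event 1: A_seq=1147 A_ack=0 B_seq=0 B_ack=1147
After event 2: A_seq=1181 A_ack=0 B_seq=0 B_ack=1147
After event 3: A_seq=1192 A_ack=0 B_seq=0 B_ack=1147
After event 4: A_seq=1192 A_ack=144 B_seq=144 B_ack=1147
After event 5: A_seq=1192 A_ack=218 B_seq=218 B_ack=1147
After event 6: A_seq=1192 A_ack=304 B_seq=304 B_ack=1147
After event 7: A_seq=1192 A_ack=462 B_seq=462 B_ack=1147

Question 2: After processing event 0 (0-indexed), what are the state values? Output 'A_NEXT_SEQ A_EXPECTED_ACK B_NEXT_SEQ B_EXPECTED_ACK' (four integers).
After event 0: A_seq=1095 A_ack=0 B_seq=0 B_ack=1095

1095 0 0 1095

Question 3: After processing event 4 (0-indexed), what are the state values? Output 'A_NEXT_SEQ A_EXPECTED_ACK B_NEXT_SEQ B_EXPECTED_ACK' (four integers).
After event 0: A_seq=1095 A_ack=0 B_seq=0 B_ack=1095
After event 1: A_seq=1147 A_ack=0 B_seq=0 B_ack=1147
After event 2: A_seq=1181 A_ack=0 B_seq=0 B_ack=1147
After event 3: A_seq=1192 A_ack=0 B_seq=0 B_ack=1147
After event 4: A_seq=1192 A_ack=144 B_seq=144 B_ack=1147

1192 144 144 1147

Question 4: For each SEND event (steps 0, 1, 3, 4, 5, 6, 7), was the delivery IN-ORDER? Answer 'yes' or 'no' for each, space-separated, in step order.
Step 0: SEND seq=1000 -> in-order
Step 1: SEND seq=1095 -> in-order
Step 3: SEND seq=1181 -> out-of-order
Step 4: SEND seq=0 -> in-order
Step 5: SEND seq=144 -> in-order
Step 6: SEND seq=218 -> in-order
Step 7: SEND seq=304 -> in-order

Answer: yes yes no yes yes yes yes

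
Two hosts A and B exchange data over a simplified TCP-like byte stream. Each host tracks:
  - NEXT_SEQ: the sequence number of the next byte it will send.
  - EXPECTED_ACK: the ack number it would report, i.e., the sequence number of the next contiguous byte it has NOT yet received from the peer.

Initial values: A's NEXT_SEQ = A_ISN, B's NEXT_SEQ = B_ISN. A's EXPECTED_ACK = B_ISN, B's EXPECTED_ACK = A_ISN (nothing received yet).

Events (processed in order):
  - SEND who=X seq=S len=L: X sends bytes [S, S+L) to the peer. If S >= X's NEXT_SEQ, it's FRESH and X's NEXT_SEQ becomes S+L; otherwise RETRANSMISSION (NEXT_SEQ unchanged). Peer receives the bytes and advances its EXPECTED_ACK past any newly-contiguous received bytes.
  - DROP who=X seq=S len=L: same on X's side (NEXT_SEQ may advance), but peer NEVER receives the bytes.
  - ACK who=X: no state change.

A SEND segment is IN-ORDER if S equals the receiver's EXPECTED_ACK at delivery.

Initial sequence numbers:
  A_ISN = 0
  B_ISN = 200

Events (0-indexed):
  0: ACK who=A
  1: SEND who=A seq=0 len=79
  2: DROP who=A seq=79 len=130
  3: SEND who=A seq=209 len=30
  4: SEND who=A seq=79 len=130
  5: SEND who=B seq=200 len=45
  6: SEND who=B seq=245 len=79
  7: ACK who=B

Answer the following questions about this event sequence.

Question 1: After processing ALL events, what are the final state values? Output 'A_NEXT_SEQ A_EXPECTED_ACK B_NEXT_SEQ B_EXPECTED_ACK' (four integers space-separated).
Answer: 239 324 324 239

Derivation:
After event 0: A_seq=0 A_ack=200 B_seq=200 B_ack=0
After event 1: A_seq=79 A_ack=200 B_seq=200 B_ack=79
After event 2: A_seq=209 A_ack=200 B_seq=200 B_ack=79
After event 3: A_seq=239 A_ack=200 B_seq=200 B_ack=79
After event 4: A_seq=239 A_ack=200 B_seq=200 B_ack=239
After event 5: A_seq=239 A_ack=245 B_seq=245 B_ack=239
After event 6: A_seq=239 A_ack=324 B_seq=324 B_ack=239
After event 7: A_seq=239 A_ack=324 B_seq=324 B_ack=239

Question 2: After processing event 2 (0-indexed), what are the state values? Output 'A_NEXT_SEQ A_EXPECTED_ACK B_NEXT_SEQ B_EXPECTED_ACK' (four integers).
After event 0: A_seq=0 A_ack=200 B_seq=200 B_ack=0
After event 1: A_seq=79 A_ack=200 B_seq=200 B_ack=79
After event 2: A_seq=209 A_ack=200 B_seq=200 B_ack=79

209 200 200 79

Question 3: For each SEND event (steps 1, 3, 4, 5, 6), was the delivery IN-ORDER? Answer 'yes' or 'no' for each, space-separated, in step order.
Answer: yes no yes yes yes

Derivation:
Step 1: SEND seq=0 -> in-order
Step 3: SEND seq=209 -> out-of-order
Step 4: SEND seq=79 -> in-order
Step 5: SEND seq=200 -> in-order
Step 6: SEND seq=245 -> in-order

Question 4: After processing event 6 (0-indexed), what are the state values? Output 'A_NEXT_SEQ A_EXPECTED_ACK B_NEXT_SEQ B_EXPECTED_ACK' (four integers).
After event 0: A_seq=0 A_ack=200 B_seq=200 B_ack=0
After event 1: A_seq=79 A_ack=200 B_seq=200 B_ack=79
After event 2: A_seq=209 A_ack=200 B_seq=200 B_ack=79
After event 3: A_seq=239 A_ack=200 B_seq=200 B_ack=79
After event 4: A_seq=239 A_ack=200 B_seq=200 B_ack=239
After event 5: A_seq=239 A_ack=245 B_seq=245 B_ack=239
After event 6: A_seq=239 A_ack=324 B_seq=324 B_ack=239

239 324 324 239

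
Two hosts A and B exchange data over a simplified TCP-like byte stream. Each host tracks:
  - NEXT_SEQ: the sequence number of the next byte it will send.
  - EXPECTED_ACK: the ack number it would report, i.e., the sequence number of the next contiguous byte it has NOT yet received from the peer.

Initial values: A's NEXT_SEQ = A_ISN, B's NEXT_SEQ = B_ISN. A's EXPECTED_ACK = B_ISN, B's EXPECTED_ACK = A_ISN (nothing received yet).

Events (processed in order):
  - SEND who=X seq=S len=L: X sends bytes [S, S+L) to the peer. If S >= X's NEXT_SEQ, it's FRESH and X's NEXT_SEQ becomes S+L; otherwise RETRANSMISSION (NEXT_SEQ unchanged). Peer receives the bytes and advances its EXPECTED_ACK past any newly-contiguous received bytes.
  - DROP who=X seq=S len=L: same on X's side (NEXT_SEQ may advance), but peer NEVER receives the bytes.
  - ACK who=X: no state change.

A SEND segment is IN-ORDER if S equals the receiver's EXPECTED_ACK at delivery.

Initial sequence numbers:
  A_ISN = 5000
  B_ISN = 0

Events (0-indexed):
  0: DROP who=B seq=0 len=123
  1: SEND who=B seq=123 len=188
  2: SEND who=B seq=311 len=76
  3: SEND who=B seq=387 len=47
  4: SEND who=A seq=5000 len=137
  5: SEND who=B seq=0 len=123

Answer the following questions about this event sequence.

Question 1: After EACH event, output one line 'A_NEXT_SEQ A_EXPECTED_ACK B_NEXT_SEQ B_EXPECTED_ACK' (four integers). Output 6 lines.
5000 0 123 5000
5000 0 311 5000
5000 0 387 5000
5000 0 434 5000
5137 0 434 5137
5137 434 434 5137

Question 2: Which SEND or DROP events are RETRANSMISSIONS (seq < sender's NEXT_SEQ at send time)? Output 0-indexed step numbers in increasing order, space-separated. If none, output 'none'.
Answer: 5

Derivation:
Step 0: DROP seq=0 -> fresh
Step 1: SEND seq=123 -> fresh
Step 2: SEND seq=311 -> fresh
Step 3: SEND seq=387 -> fresh
Step 4: SEND seq=5000 -> fresh
Step 5: SEND seq=0 -> retransmit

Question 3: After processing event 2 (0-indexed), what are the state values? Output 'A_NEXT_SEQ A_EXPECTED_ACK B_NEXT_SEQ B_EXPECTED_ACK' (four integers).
After event 0: A_seq=5000 A_ack=0 B_seq=123 B_ack=5000
After event 1: A_seq=5000 A_ack=0 B_seq=311 B_ack=5000
After event 2: A_seq=5000 A_ack=0 B_seq=387 B_ack=5000

5000 0 387 5000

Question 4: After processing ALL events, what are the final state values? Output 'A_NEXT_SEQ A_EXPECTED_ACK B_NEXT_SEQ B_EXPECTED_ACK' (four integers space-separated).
Answer: 5137 434 434 5137

Derivation:
After event 0: A_seq=5000 A_ack=0 B_seq=123 B_ack=5000
After event 1: A_seq=5000 A_ack=0 B_seq=311 B_ack=5000
After event 2: A_seq=5000 A_ack=0 B_seq=387 B_ack=5000
After event 3: A_seq=5000 A_ack=0 B_seq=434 B_ack=5000
After event 4: A_seq=5137 A_ack=0 B_seq=434 B_ack=5137
After event 5: A_seq=5137 A_ack=434 B_seq=434 B_ack=5137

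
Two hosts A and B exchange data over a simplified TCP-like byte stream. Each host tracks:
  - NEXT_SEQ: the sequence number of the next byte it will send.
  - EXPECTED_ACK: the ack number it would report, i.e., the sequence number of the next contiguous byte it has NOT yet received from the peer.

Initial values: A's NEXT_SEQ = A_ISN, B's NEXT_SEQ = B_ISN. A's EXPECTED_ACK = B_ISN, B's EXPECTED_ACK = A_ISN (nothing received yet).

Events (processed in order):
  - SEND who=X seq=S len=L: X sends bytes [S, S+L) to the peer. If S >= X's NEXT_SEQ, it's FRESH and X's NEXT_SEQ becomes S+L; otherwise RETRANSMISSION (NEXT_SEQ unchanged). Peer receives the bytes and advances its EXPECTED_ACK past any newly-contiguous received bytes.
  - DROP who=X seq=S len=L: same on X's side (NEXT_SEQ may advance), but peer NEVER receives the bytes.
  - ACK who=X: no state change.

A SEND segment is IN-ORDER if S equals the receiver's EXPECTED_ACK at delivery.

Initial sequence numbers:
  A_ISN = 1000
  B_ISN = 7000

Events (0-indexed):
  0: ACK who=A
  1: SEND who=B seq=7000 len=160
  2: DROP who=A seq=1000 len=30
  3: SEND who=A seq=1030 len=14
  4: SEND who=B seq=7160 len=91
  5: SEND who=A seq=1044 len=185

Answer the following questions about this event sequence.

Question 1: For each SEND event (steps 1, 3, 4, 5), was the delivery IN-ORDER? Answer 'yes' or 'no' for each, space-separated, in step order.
Step 1: SEND seq=7000 -> in-order
Step 3: SEND seq=1030 -> out-of-order
Step 4: SEND seq=7160 -> in-order
Step 5: SEND seq=1044 -> out-of-order

Answer: yes no yes no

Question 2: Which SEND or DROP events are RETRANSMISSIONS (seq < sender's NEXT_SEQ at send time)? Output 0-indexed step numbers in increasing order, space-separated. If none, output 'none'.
Answer: none

Derivation:
Step 1: SEND seq=7000 -> fresh
Step 2: DROP seq=1000 -> fresh
Step 3: SEND seq=1030 -> fresh
Step 4: SEND seq=7160 -> fresh
Step 5: SEND seq=1044 -> fresh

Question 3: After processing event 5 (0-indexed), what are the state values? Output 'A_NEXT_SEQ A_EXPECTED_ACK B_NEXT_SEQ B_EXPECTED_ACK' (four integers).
After event 0: A_seq=1000 A_ack=7000 B_seq=7000 B_ack=1000
After event 1: A_seq=1000 A_ack=7160 B_seq=7160 B_ack=1000
After event 2: A_seq=1030 A_ack=7160 B_seq=7160 B_ack=1000
After event 3: A_seq=1044 A_ack=7160 B_seq=7160 B_ack=1000
After event 4: A_seq=1044 A_ack=7251 B_seq=7251 B_ack=1000
After event 5: A_seq=1229 A_ack=7251 B_seq=7251 B_ack=1000

1229 7251 7251 1000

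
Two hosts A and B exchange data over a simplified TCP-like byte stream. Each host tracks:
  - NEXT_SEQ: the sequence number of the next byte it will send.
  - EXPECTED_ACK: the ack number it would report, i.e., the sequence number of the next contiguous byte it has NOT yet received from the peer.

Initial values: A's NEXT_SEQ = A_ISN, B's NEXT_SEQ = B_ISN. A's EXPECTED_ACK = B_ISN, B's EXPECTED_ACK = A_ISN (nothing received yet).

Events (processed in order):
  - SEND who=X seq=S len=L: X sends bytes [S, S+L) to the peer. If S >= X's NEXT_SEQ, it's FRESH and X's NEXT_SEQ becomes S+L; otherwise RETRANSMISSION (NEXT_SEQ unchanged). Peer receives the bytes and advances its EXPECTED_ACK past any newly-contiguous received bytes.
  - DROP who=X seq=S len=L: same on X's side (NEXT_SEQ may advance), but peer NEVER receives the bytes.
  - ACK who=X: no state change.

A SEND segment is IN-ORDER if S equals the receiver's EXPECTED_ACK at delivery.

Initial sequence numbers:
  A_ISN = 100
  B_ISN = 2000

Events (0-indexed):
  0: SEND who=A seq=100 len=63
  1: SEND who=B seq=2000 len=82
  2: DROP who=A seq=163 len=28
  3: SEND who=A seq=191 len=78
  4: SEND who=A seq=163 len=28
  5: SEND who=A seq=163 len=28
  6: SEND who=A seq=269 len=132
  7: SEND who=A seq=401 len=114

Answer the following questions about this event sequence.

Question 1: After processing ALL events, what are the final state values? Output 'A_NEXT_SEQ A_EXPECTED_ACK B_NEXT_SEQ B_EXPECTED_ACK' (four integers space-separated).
After event 0: A_seq=163 A_ack=2000 B_seq=2000 B_ack=163
After event 1: A_seq=163 A_ack=2082 B_seq=2082 B_ack=163
After event 2: A_seq=191 A_ack=2082 B_seq=2082 B_ack=163
After event 3: A_seq=269 A_ack=2082 B_seq=2082 B_ack=163
After event 4: A_seq=269 A_ack=2082 B_seq=2082 B_ack=269
After event 5: A_seq=269 A_ack=2082 B_seq=2082 B_ack=269
After event 6: A_seq=401 A_ack=2082 B_seq=2082 B_ack=401
After event 7: A_seq=515 A_ack=2082 B_seq=2082 B_ack=515

Answer: 515 2082 2082 515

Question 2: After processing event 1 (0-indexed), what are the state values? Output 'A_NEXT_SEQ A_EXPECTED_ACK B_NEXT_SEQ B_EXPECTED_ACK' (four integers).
After event 0: A_seq=163 A_ack=2000 B_seq=2000 B_ack=163
After event 1: A_seq=163 A_ack=2082 B_seq=2082 B_ack=163

163 2082 2082 163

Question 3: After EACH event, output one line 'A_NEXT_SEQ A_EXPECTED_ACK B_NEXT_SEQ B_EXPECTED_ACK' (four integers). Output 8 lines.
163 2000 2000 163
163 2082 2082 163
191 2082 2082 163
269 2082 2082 163
269 2082 2082 269
269 2082 2082 269
401 2082 2082 401
515 2082 2082 515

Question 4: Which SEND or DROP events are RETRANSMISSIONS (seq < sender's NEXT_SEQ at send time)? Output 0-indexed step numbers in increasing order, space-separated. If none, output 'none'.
Answer: 4 5

Derivation:
Step 0: SEND seq=100 -> fresh
Step 1: SEND seq=2000 -> fresh
Step 2: DROP seq=163 -> fresh
Step 3: SEND seq=191 -> fresh
Step 4: SEND seq=163 -> retransmit
Step 5: SEND seq=163 -> retransmit
Step 6: SEND seq=269 -> fresh
Step 7: SEND seq=401 -> fresh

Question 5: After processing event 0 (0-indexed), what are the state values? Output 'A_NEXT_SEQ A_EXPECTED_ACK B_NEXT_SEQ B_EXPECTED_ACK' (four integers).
After event 0: A_seq=163 A_ack=2000 B_seq=2000 B_ack=163

163 2000 2000 163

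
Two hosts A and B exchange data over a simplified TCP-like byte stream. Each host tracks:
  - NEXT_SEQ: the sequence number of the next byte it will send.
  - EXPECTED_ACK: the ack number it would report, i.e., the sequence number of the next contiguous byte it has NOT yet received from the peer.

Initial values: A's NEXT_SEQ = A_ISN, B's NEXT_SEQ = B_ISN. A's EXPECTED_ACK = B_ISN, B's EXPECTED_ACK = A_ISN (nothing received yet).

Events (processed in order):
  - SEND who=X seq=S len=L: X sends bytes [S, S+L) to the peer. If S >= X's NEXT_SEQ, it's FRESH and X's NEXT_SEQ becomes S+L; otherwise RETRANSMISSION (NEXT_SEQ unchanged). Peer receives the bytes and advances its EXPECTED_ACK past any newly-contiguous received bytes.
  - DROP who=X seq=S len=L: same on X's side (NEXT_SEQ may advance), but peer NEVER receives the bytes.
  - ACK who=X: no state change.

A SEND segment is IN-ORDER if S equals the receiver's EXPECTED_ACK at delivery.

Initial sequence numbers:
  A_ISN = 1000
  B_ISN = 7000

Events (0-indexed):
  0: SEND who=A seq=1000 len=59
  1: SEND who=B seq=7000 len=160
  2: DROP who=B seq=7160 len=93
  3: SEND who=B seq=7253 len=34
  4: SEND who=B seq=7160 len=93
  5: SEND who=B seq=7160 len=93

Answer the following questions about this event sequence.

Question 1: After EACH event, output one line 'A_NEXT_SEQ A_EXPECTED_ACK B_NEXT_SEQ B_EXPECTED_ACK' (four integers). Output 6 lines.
1059 7000 7000 1059
1059 7160 7160 1059
1059 7160 7253 1059
1059 7160 7287 1059
1059 7287 7287 1059
1059 7287 7287 1059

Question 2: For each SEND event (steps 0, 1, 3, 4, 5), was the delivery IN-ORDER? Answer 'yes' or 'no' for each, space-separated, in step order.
Answer: yes yes no yes no

Derivation:
Step 0: SEND seq=1000 -> in-order
Step 1: SEND seq=7000 -> in-order
Step 3: SEND seq=7253 -> out-of-order
Step 4: SEND seq=7160 -> in-order
Step 5: SEND seq=7160 -> out-of-order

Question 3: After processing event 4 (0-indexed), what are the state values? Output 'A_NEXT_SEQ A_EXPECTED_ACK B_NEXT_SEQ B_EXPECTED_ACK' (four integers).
After event 0: A_seq=1059 A_ack=7000 B_seq=7000 B_ack=1059
After event 1: A_seq=1059 A_ack=7160 B_seq=7160 B_ack=1059
After event 2: A_seq=1059 A_ack=7160 B_seq=7253 B_ack=1059
After event 3: A_seq=1059 A_ack=7160 B_seq=7287 B_ack=1059
After event 4: A_seq=1059 A_ack=7287 B_seq=7287 B_ack=1059

1059 7287 7287 1059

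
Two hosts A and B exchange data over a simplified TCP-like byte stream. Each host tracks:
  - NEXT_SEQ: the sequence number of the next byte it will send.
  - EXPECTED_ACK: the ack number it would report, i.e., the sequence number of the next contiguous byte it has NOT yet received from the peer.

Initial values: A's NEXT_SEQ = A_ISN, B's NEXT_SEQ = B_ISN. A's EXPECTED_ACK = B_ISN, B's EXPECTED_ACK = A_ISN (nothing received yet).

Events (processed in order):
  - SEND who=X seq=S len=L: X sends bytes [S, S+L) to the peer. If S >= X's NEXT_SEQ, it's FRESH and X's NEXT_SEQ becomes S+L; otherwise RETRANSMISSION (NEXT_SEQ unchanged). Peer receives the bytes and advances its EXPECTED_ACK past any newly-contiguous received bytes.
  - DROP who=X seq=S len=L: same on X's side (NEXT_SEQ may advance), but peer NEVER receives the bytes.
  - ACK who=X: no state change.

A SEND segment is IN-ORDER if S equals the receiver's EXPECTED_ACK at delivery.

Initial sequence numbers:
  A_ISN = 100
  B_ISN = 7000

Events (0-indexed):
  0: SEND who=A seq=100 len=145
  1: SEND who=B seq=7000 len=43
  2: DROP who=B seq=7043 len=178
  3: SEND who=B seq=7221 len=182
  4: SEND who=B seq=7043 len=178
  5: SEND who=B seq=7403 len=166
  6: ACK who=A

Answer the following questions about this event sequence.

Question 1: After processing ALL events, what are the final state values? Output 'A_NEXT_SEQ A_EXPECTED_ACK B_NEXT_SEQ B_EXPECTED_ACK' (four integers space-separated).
Answer: 245 7569 7569 245

Derivation:
After event 0: A_seq=245 A_ack=7000 B_seq=7000 B_ack=245
After event 1: A_seq=245 A_ack=7043 B_seq=7043 B_ack=245
After event 2: A_seq=245 A_ack=7043 B_seq=7221 B_ack=245
After event 3: A_seq=245 A_ack=7043 B_seq=7403 B_ack=245
After event 4: A_seq=245 A_ack=7403 B_seq=7403 B_ack=245
After event 5: A_seq=245 A_ack=7569 B_seq=7569 B_ack=245
After event 6: A_seq=245 A_ack=7569 B_seq=7569 B_ack=245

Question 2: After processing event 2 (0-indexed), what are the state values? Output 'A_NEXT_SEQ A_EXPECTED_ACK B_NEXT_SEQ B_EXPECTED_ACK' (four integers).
After event 0: A_seq=245 A_ack=7000 B_seq=7000 B_ack=245
After event 1: A_seq=245 A_ack=7043 B_seq=7043 B_ack=245
After event 2: A_seq=245 A_ack=7043 B_seq=7221 B_ack=245

245 7043 7221 245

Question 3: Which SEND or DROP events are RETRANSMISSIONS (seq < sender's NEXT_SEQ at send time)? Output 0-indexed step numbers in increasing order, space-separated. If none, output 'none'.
Step 0: SEND seq=100 -> fresh
Step 1: SEND seq=7000 -> fresh
Step 2: DROP seq=7043 -> fresh
Step 3: SEND seq=7221 -> fresh
Step 4: SEND seq=7043 -> retransmit
Step 5: SEND seq=7403 -> fresh

Answer: 4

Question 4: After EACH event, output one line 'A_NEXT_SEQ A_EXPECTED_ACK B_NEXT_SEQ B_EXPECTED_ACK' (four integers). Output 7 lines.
245 7000 7000 245
245 7043 7043 245
245 7043 7221 245
245 7043 7403 245
245 7403 7403 245
245 7569 7569 245
245 7569 7569 245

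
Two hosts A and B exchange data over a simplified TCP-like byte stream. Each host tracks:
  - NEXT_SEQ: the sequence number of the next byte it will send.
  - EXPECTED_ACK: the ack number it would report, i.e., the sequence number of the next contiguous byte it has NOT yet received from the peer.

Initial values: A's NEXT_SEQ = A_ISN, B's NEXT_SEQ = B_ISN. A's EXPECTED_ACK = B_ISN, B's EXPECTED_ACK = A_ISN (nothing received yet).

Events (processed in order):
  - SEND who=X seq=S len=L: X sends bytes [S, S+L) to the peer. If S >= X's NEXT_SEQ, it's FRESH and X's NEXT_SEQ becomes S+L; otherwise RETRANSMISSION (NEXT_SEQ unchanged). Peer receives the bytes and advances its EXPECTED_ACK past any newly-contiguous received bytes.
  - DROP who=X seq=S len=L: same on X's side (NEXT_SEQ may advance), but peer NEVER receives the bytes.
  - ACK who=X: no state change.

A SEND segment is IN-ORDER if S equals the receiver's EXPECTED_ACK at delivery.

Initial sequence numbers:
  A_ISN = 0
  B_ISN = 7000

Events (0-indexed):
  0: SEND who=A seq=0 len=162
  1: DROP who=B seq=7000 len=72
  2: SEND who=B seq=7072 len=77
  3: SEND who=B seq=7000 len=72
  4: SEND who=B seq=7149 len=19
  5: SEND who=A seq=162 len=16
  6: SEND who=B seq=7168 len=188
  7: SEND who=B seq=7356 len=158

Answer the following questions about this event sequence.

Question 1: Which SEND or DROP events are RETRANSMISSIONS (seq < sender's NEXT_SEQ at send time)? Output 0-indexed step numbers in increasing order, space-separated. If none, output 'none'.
Answer: 3

Derivation:
Step 0: SEND seq=0 -> fresh
Step 1: DROP seq=7000 -> fresh
Step 2: SEND seq=7072 -> fresh
Step 3: SEND seq=7000 -> retransmit
Step 4: SEND seq=7149 -> fresh
Step 5: SEND seq=162 -> fresh
Step 6: SEND seq=7168 -> fresh
Step 7: SEND seq=7356 -> fresh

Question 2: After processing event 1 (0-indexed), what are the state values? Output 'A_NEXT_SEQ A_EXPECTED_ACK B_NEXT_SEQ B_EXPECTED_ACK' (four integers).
After event 0: A_seq=162 A_ack=7000 B_seq=7000 B_ack=162
After event 1: A_seq=162 A_ack=7000 B_seq=7072 B_ack=162

162 7000 7072 162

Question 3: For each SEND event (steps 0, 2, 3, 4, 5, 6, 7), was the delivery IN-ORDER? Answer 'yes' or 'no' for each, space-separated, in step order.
Step 0: SEND seq=0 -> in-order
Step 2: SEND seq=7072 -> out-of-order
Step 3: SEND seq=7000 -> in-order
Step 4: SEND seq=7149 -> in-order
Step 5: SEND seq=162 -> in-order
Step 6: SEND seq=7168 -> in-order
Step 7: SEND seq=7356 -> in-order

Answer: yes no yes yes yes yes yes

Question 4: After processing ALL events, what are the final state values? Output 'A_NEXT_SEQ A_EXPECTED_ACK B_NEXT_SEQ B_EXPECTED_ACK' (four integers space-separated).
Answer: 178 7514 7514 178

Derivation:
After event 0: A_seq=162 A_ack=7000 B_seq=7000 B_ack=162
After event 1: A_seq=162 A_ack=7000 B_seq=7072 B_ack=162
After event 2: A_seq=162 A_ack=7000 B_seq=7149 B_ack=162
After event 3: A_seq=162 A_ack=7149 B_seq=7149 B_ack=162
After event 4: A_seq=162 A_ack=7168 B_seq=7168 B_ack=162
After event 5: A_seq=178 A_ack=7168 B_seq=7168 B_ack=178
After event 6: A_seq=178 A_ack=7356 B_seq=7356 B_ack=178
After event 7: A_seq=178 A_ack=7514 B_seq=7514 B_ack=178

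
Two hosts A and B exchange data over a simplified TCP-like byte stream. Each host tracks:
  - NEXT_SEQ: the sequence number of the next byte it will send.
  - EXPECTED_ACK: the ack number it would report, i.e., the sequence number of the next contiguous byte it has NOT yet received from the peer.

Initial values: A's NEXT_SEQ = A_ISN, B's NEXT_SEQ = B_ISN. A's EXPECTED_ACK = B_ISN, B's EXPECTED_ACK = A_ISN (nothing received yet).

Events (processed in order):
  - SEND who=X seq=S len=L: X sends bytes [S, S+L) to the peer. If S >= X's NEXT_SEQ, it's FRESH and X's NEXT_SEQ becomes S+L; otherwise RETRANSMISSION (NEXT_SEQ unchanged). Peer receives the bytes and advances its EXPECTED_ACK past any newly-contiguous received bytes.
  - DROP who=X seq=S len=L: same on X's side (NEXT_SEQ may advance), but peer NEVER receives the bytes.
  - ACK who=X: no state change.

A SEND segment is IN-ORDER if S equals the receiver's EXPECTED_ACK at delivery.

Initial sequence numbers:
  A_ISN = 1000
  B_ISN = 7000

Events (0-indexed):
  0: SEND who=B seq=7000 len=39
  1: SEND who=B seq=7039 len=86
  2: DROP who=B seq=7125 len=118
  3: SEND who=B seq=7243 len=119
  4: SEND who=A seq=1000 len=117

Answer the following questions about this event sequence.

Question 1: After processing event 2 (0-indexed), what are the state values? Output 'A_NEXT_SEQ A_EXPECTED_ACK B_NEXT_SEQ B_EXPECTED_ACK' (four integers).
After event 0: A_seq=1000 A_ack=7039 B_seq=7039 B_ack=1000
After event 1: A_seq=1000 A_ack=7125 B_seq=7125 B_ack=1000
After event 2: A_seq=1000 A_ack=7125 B_seq=7243 B_ack=1000

1000 7125 7243 1000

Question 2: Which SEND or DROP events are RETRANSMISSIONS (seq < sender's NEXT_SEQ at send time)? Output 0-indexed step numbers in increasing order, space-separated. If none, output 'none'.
Step 0: SEND seq=7000 -> fresh
Step 1: SEND seq=7039 -> fresh
Step 2: DROP seq=7125 -> fresh
Step 3: SEND seq=7243 -> fresh
Step 4: SEND seq=1000 -> fresh

Answer: none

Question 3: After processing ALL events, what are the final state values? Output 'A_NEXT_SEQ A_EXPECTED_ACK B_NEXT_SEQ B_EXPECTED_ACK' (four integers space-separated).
After event 0: A_seq=1000 A_ack=7039 B_seq=7039 B_ack=1000
After event 1: A_seq=1000 A_ack=7125 B_seq=7125 B_ack=1000
After event 2: A_seq=1000 A_ack=7125 B_seq=7243 B_ack=1000
After event 3: A_seq=1000 A_ack=7125 B_seq=7362 B_ack=1000
After event 4: A_seq=1117 A_ack=7125 B_seq=7362 B_ack=1117

Answer: 1117 7125 7362 1117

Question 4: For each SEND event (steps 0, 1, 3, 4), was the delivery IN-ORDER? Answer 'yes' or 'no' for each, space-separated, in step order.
Answer: yes yes no yes

Derivation:
Step 0: SEND seq=7000 -> in-order
Step 1: SEND seq=7039 -> in-order
Step 3: SEND seq=7243 -> out-of-order
Step 4: SEND seq=1000 -> in-order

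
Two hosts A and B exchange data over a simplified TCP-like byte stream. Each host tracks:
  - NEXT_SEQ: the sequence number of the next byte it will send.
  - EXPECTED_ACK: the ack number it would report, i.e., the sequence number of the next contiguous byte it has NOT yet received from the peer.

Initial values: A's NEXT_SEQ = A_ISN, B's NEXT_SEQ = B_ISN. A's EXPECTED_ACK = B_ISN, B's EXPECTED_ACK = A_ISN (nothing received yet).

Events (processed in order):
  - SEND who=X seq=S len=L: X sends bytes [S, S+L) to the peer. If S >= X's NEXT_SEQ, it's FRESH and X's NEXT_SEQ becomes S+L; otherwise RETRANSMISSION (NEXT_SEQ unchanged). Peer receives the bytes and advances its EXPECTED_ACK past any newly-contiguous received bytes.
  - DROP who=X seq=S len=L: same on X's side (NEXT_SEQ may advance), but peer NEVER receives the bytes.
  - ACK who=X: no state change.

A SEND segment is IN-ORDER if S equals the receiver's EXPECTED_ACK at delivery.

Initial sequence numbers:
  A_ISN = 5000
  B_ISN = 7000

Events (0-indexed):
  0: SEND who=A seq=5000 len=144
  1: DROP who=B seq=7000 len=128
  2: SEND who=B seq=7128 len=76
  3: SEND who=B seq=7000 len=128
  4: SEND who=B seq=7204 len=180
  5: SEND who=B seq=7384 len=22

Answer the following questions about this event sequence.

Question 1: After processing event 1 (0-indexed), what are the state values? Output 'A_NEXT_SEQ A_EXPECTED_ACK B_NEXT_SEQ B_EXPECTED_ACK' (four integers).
After event 0: A_seq=5144 A_ack=7000 B_seq=7000 B_ack=5144
After event 1: A_seq=5144 A_ack=7000 B_seq=7128 B_ack=5144

5144 7000 7128 5144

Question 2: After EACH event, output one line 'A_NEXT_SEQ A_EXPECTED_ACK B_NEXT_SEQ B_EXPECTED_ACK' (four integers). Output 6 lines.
5144 7000 7000 5144
5144 7000 7128 5144
5144 7000 7204 5144
5144 7204 7204 5144
5144 7384 7384 5144
5144 7406 7406 5144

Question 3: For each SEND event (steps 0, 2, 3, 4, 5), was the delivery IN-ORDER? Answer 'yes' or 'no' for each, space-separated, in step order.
Answer: yes no yes yes yes

Derivation:
Step 0: SEND seq=5000 -> in-order
Step 2: SEND seq=7128 -> out-of-order
Step 3: SEND seq=7000 -> in-order
Step 4: SEND seq=7204 -> in-order
Step 5: SEND seq=7384 -> in-order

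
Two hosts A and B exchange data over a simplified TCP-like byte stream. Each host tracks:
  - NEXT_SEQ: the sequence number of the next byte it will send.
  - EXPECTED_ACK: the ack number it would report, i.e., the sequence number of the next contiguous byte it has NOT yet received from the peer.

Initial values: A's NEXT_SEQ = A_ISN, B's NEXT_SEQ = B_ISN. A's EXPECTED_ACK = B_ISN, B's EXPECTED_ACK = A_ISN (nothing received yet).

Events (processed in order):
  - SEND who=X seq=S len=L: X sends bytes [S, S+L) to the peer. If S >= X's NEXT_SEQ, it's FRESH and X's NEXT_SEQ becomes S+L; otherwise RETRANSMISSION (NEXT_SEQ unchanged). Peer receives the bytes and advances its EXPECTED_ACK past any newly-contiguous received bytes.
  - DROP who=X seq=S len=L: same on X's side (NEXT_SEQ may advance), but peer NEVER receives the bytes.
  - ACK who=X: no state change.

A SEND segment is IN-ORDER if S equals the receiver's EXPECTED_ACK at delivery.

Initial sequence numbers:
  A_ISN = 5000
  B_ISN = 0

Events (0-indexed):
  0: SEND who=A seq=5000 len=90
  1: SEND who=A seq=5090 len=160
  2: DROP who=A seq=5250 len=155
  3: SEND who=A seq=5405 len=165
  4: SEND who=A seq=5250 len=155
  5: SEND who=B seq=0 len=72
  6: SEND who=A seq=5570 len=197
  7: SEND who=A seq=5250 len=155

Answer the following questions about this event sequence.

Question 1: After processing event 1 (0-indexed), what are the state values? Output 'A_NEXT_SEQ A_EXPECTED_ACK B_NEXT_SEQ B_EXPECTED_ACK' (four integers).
After event 0: A_seq=5090 A_ack=0 B_seq=0 B_ack=5090
After event 1: A_seq=5250 A_ack=0 B_seq=0 B_ack=5250

5250 0 0 5250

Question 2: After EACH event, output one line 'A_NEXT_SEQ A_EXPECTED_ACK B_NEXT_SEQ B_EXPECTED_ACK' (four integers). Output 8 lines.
5090 0 0 5090
5250 0 0 5250
5405 0 0 5250
5570 0 0 5250
5570 0 0 5570
5570 72 72 5570
5767 72 72 5767
5767 72 72 5767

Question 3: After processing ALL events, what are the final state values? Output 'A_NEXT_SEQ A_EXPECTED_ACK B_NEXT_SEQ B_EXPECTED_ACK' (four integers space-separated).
Answer: 5767 72 72 5767

Derivation:
After event 0: A_seq=5090 A_ack=0 B_seq=0 B_ack=5090
After event 1: A_seq=5250 A_ack=0 B_seq=0 B_ack=5250
After event 2: A_seq=5405 A_ack=0 B_seq=0 B_ack=5250
After event 3: A_seq=5570 A_ack=0 B_seq=0 B_ack=5250
After event 4: A_seq=5570 A_ack=0 B_seq=0 B_ack=5570
After event 5: A_seq=5570 A_ack=72 B_seq=72 B_ack=5570
After event 6: A_seq=5767 A_ack=72 B_seq=72 B_ack=5767
After event 7: A_seq=5767 A_ack=72 B_seq=72 B_ack=5767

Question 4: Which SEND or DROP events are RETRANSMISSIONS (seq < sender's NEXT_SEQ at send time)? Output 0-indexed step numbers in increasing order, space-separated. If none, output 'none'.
Step 0: SEND seq=5000 -> fresh
Step 1: SEND seq=5090 -> fresh
Step 2: DROP seq=5250 -> fresh
Step 3: SEND seq=5405 -> fresh
Step 4: SEND seq=5250 -> retransmit
Step 5: SEND seq=0 -> fresh
Step 6: SEND seq=5570 -> fresh
Step 7: SEND seq=5250 -> retransmit

Answer: 4 7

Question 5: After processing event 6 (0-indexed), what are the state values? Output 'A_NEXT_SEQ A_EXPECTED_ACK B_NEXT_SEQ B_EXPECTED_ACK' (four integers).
After event 0: A_seq=5090 A_ack=0 B_seq=0 B_ack=5090
After event 1: A_seq=5250 A_ack=0 B_seq=0 B_ack=5250
After event 2: A_seq=5405 A_ack=0 B_seq=0 B_ack=5250
After event 3: A_seq=5570 A_ack=0 B_seq=0 B_ack=5250
After event 4: A_seq=5570 A_ack=0 B_seq=0 B_ack=5570
After event 5: A_seq=5570 A_ack=72 B_seq=72 B_ack=5570
After event 6: A_seq=5767 A_ack=72 B_seq=72 B_ack=5767

5767 72 72 5767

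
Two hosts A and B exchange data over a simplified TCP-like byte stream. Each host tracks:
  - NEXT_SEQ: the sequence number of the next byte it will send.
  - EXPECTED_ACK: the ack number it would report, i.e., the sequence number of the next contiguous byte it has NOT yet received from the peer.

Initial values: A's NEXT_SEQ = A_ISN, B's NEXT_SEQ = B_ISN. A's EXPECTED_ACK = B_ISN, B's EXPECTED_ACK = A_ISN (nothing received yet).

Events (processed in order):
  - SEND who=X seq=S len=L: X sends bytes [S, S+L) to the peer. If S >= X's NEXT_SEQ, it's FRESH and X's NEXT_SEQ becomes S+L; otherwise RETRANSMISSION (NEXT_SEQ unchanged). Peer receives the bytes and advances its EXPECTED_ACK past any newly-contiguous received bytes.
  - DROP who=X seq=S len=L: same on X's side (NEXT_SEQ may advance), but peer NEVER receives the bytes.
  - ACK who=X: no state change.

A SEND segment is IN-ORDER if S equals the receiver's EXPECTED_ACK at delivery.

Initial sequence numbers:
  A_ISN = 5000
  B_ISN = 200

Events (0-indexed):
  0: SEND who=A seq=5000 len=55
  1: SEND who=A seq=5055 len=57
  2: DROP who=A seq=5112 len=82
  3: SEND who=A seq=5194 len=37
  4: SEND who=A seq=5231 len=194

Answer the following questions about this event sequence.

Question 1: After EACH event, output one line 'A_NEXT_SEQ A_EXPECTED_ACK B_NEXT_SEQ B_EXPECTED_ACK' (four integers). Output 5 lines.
5055 200 200 5055
5112 200 200 5112
5194 200 200 5112
5231 200 200 5112
5425 200 200 5112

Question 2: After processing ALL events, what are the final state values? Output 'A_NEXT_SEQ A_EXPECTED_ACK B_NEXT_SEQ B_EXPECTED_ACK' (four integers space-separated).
Answer: 5425 200 200 5112

Derivation:
After event 0: A_seq=5055 A_ack=200 B_seq=200 B_ack=5055
After event 1: A_seq=5112 A_ack=200 B_seq=200 B_ack=5112
After event 2: A_seq=5194 A_ack=200 B_seq=200 B_ack=5112
After event 3: A_seq=5231 A_ack=200 B_seq=200 B_ack=5112
After event 4: A_seq=5425 A_ack=200 B_seq=200 B_ack=5112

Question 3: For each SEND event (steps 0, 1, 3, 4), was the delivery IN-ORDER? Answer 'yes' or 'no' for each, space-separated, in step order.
Answer: yes yes no no

Derivation:
Step 0: SEND seq=5000 -> in-order
Step 1: SEND seq=5055 -> in-order
Step 3: SEND seq=5194 -> out-of-order
Step 4: SEND seq=5231 -> out-of-order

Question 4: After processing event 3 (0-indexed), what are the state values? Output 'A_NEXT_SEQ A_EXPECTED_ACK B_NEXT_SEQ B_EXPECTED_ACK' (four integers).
After event 0: A_seq=5055 A_ack=200 B_seq=200 B_ack=5055
After event 1: A_seq=5112 A_ack=200 B_seq=200 B_ack=5112
After event 2: A_seq=5194 A_ack=200 B_seq=200 B_ack=5112
After event 3: A_seq=5231 A_ack=200 B_seq=200 B_ack=5112

5231 200 200 5112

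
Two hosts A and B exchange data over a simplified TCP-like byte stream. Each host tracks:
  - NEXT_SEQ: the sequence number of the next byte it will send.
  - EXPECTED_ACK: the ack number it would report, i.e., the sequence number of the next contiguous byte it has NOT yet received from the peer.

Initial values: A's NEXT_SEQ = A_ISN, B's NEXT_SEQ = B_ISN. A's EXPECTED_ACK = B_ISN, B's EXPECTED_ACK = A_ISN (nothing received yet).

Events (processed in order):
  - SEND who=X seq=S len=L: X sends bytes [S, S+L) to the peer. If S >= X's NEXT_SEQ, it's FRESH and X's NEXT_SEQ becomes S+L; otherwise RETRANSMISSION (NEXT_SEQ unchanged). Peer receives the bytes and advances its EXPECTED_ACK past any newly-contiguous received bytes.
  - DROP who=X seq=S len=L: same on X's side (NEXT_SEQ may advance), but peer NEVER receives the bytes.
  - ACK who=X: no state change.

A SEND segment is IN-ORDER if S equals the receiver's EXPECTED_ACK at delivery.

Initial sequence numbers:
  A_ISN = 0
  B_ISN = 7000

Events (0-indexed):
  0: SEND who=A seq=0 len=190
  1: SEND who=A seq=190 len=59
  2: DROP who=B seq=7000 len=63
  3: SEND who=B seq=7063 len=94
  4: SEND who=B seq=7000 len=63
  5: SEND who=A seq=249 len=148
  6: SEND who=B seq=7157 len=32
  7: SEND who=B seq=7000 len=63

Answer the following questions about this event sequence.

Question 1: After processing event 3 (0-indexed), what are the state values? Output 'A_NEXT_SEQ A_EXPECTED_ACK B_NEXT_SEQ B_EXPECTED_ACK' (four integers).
After event 0: A_seq=190 A_ack=7000 B_seq=7000 B_ack=190
After event 1: A_seq=249 A_ack=7000 B_seq=7000 B_ack=249
After event 2: A_seq=249 A_ack=7000 B_seq=7063 B_ack=249
After event 3: A_seq=249 A_ack=7000 B_seq=7157 B_ack=249

249 7000 7157 249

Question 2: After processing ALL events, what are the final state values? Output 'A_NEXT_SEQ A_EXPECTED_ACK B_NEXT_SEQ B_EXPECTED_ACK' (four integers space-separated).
After event 0: A_seq=190 A_ack=7000 B_seq=7000 B_ack=190
After event 1: A_seq=249 A_ack=7000 B_seq=7000 B_ack=249
After event 2: A_seq=249 A_ack=7000 B_seq=7063 B_ack=249
After event 3: A_seq=249 A_ack=7000 B_seq=7157 B_ack=249
After event 4: A_seq=249 A_ack=7157 B_seq=7157 B_ack=249
After event 5: A_seq=397 A_ack=7157 B_seq=7157 B_ack=397
After event 6: A_seq=397 A_ack=7189 B_seq=7189 B_ack=397
After event 7: A_seq=397 A_ack=7189 B_seq=7189 B_ack=397

Answer: 397 7189 7189 397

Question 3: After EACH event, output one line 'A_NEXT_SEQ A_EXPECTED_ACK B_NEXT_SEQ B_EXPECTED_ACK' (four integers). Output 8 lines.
190 7000 7000 190
249 7000 7000 249
249 7000 7063 249
249 7000 7157 249
249 7157 7157 249
397 7157 7157 397
397 7189 7189 397
397 7189 7189 397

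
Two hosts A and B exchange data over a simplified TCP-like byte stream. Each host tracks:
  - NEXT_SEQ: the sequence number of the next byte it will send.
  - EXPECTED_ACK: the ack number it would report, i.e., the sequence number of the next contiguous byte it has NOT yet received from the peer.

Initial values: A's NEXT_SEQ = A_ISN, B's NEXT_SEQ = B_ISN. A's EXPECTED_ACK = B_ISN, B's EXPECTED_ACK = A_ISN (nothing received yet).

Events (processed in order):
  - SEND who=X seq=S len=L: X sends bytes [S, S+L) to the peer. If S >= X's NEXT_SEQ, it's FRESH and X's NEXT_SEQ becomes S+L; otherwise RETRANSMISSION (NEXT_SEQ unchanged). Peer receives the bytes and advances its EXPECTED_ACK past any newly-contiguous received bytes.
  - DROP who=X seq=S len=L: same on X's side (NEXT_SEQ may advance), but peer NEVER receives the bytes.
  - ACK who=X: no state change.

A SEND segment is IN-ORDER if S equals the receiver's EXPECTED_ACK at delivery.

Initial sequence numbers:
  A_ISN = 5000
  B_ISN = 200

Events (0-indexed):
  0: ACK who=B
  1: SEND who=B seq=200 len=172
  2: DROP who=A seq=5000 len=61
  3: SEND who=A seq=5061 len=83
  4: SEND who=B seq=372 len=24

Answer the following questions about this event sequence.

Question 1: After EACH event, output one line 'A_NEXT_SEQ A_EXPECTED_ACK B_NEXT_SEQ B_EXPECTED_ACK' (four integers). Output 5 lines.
5000 200 200 5000
5000 372 372 5000
5061 372 372 5000
5144 372 372 5000
5144 396 396 5000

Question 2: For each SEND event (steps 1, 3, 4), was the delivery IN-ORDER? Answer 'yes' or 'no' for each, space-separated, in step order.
Step 1: SEND seq=200 -> in-order
Step 3: SEND seq=5061 -> out-of-order
Step 4: SEND seq=372 -> in-order

Answer: yes no yes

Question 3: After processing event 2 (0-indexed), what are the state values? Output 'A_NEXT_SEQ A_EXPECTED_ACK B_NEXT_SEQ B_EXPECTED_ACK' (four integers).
After event 0: A_seq=5000 A_ack=200 B_seq=200 B_ack=5000
After event 1: A_seq=5000 A_ack=372 B_seq=372 B_ack=5000
After event 2: A_seq=5061 A_ack=372 B_seq=372 B_ack=5000

5061 372 372 5000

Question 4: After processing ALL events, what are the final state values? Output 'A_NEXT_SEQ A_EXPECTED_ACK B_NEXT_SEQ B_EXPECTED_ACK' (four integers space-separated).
After event 0: A_seq=5000 A_ack=200 B_seq=200 B_ack=5000
After event 1: A_seq=5000 A_ack=372 B_seq=372 B_ack=5000
After event 2: A_seq=5061 A_ack=372 B_seq=372 B_ack=5000
After event 3: A_seq=5144 A_ack=372 B_seq=372 B_ack=5000
After event 4: A_seq=5144 A_ack=396 B_seq=396 B_ack=5000

Answer: 5144 396 396 5000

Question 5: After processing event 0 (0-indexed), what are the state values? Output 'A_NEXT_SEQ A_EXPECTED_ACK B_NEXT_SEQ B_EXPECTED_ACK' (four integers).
After event 0: A_seq=5000 A_ack=200 B_seq=200 B_ack=5000

5000 200 200 5000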